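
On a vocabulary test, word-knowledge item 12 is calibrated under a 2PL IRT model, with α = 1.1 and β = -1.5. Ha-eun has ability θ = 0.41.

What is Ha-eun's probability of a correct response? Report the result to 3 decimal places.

0.891

P(θ) = 1 / (1 + exp(−α(θ − β)))
Exponent: 1.1 × (0.41 − (-1.5)) = 2.1010
1/(1 + e^{-2.1010}) = 0.8910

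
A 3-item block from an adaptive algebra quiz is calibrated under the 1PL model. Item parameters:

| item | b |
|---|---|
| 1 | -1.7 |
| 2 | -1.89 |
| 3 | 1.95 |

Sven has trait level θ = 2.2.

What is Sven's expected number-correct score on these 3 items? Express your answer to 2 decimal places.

P(θ) = 1 / (1 + exp(−(θ − b)))
P_1 = 1/(1+e^{-3.9000}) = 0.9802
P_2 = 1/(1+e^{-4.0900}) = 0.9835
P_3 = 1/(1+e^{-0.2500}) = 0.5622
E[score] = 0.9802 + 0.9835 + 0.5622 = 2.5259

2.53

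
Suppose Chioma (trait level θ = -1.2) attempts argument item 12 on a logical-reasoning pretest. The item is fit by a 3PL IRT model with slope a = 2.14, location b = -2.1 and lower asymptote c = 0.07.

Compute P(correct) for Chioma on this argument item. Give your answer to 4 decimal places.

0.8817

P(θ) = c + (1 − c) · 1 / (1 + exp(−a(θ − b)))
Exponent: 2.14 × (-1.2 − (-2.1)) = 1.9260
1/(1 + e^{-1.9260}) = 0.8728
P = 0.07 + 0.93 × 0.8728 = 0.8817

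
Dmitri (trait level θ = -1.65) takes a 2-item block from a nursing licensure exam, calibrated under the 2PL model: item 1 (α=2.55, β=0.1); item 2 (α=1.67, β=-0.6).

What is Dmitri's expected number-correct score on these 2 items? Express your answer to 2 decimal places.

0.16

P(θ) = 1 / (1 + exp(−α(θ − β)))
P_1 = 1/(1+e^{4.4625}) = 0.0114
P_2 = 1/(1+e^{1.7535}) = 0.1476
E[score] = 0.0114 + 0.1476 = 0.1590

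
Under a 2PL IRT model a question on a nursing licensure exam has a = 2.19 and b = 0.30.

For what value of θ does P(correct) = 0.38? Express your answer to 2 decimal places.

0.08

P(θ) = 1 / (1 + exp(−a(θ − b)))
logit = ln(0.3800/0.6200) = -0.4895
θ = b + logit/(a) = 0.30 + (-0.4895)/2.1900 = 0.0765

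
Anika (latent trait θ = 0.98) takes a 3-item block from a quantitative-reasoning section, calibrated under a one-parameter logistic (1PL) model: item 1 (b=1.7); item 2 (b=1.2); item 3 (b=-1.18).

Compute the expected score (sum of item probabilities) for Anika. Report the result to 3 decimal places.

1.669

P(θ) = 1 / (1 + exp(−(θ − b)))
P_1 = 1/(1+e^{0.7200}) = 0.3274
P_2 = 1/(1+e^{0.2200}) = 0.4452
P_3 = 1/(1+e^{-2.1600}) = 0.8966
E[score] = 0.3274 + 0.4452 + 0.8966 = 1.6692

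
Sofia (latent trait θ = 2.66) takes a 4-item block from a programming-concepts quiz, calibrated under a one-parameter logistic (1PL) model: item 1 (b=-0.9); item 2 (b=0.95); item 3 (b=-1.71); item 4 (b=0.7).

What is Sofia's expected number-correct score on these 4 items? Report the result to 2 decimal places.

P(θ) = 1 / (1 + exp(−(θ − b)))
P_1 = 1/(1+e^{-3.5600}) = 0.9723
P_2 = 1/(1+e^{-1.7100}) = 0.8468
P_3 = 1/(1+e^{-4.3700}) = 0.9875
P_4 = 1/(1+e^{-1.9600}) = 0.8765
E[score] = 0.9723 + 0.8468 + 0.9875 + 0.8765 = 3.6832

3.68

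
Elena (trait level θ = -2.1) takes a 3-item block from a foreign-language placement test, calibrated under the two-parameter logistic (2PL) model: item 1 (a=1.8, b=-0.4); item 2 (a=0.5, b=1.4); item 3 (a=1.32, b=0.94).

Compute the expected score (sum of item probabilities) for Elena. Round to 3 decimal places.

0.211

P(θ) = 1 / (1 + exp(−a(θ − b)))
P_1 = 1/(1+e^{3.0600}) = 0.0448
P_2 = 1/(1+e^{1.7500}) = 0.1480
P_3 = 1/(1+e^{4.0128}) = 0.0178
E[score] = 0.0448 + 0.1480 + 0.0178 = 0.2106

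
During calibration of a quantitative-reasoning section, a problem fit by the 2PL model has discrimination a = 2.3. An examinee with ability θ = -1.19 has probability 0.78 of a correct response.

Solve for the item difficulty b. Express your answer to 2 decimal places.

P(θ) = 1 / (1 + exp(−a(θ − b)))
logit(0.78) = ln(0.78/0.22) = 1.2657
b = θ − logit/(a) = -1.19 − 1.2657/2.3000 = -1.7403

-1.74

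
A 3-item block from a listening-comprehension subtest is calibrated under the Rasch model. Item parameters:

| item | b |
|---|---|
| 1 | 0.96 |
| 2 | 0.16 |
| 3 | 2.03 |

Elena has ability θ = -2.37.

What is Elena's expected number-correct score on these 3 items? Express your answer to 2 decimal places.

P(θ) = 1 / (1 + exp(−(θ − b)))
P_1 = 1/(1+e^{3.3300}) = 0.0346
P_2 = 1/(1+e^{2.5300}) = 0.0738
P_3 = 1/(1+e^{4.4000}) = 0.0121
E[score] = 0.0346 + 0.0738 + 0.0121 = 0.1205

0.12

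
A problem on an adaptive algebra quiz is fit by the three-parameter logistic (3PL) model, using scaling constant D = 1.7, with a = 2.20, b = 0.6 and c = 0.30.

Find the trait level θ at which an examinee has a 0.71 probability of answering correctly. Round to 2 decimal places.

0.69

P(θ) = c + (1 − c) · 1 / (1 + exp(−D·a(θ − b)))
Remove guessing floor: (0.71 − 0.30)/(1 − 0.30) = 0.5857
logit = ln(0.5857/0.4143) = 0.3463
θ = b + logit/(1.7·a) = 0.6 + 0.3463/3.7400 = 0.6926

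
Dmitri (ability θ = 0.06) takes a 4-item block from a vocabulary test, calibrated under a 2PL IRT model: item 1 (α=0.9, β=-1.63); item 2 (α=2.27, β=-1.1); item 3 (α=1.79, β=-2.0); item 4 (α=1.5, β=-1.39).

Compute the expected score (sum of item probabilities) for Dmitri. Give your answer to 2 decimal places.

3.63

P(θ) = 1 / (1 + exp(−α(θ − β)))
P_1 = 1/(1+e^{-1.5210}) = 0.8207
P_2 = 1/(1+e^{-2.6332}) = 0.9330
P_3 = 1/(1+e^{-3.6874}) = 0.9756
P_4 = 1/(1+e^{-2.1750}) = 0.8980
E[score] = 0.8207 + 0.9330 + 0.9756 + 0.8980 = 3.6272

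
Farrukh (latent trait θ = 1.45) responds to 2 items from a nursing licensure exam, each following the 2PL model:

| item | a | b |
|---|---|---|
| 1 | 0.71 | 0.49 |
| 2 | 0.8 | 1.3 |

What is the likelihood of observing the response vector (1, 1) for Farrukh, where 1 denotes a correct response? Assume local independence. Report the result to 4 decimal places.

0.3519

P(θ) = 1 / (1 + exp(−a(θ − b)))
P_1 = 1/(1+e^{-0.6816}) = 0.6641
P_2 = 1/(1+e^{-0.1200}) = 0.5300
L = P_1 × P_2 = 0.6641 × 0.5300 = 0.35195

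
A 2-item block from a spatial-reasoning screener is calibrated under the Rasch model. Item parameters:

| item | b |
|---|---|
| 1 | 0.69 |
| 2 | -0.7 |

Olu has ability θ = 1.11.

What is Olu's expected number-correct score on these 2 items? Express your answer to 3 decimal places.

P(θ) = 1 / (1 + exp(−(θ − b)))
P_1 = 1/(1+e^{-0.4200}) = 0.6035
P_2 = 1/(1+e^{-1.8100}) = 0.8594
E[score] = 0.6035 + 0.8594 = 1.4628

1.463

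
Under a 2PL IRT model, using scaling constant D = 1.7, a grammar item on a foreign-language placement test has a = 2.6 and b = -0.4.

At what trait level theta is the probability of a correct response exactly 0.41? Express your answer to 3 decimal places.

-0.482

P(theta) = 1 / (1 + exp(−D·a(theta − b)))
logit = ln(0.4100/0.5900) = -0.3640
theta = b + logit/(1.7·a) = -0.4 + (-0.3640)/4.4200 = -0.4823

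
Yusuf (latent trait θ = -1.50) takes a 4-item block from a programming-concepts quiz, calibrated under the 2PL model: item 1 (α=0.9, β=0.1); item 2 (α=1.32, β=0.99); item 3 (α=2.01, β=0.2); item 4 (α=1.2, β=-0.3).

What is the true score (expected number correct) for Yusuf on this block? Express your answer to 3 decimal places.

P(θ) = 1 / (1 + exp(−α(θ − β)))
P_1 = 1/(1+e^{1.4400}) = 0.1915
P_2 = 1/(1+e^{3.2868}) = 0.0360
P_3 = 1/(1+e^{3.4170}) = 0.0318
P_4 = 1/(1+e^{1.4400}) = 0.1915
E[score] = 0.1915 + 0.0360 + 0.0318 + 0.1915 = 0.4509

0.451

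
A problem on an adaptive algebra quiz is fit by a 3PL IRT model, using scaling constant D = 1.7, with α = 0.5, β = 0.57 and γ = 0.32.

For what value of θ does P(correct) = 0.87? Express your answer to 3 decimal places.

P(θ) = γ + (1 − γ) · 1 / (1 + exp(−D·α(θ − β)))
Remove guessing floor: (0.87 − 0.32)/(1 − 0.32) = 0.8088
logit = ln(0.8088/0.1912) = 1.4424
θ = β + logit/(1.7·α) = 0.57 + 1.4424/0.8500 = 2.2669

2.267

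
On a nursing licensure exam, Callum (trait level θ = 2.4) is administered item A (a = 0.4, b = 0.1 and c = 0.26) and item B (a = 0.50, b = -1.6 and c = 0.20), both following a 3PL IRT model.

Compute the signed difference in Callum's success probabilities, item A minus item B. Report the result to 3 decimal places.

-0.116

P(θ) = c + (1 − c) · 1 / (1 + exp(−a(θ − b)))
P_A = 0.7891
P_B = 0.9046
P_A − P_B = -0.1155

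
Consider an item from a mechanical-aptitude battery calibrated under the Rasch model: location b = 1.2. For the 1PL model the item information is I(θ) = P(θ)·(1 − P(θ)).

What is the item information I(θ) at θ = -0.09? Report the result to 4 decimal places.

0.1693

P = 1/(1+e^{1.2900}) = 0.2159
P(1−P) = 0.2159 × 0.7841 = 0.1693
I = P(1−P) = 0.16926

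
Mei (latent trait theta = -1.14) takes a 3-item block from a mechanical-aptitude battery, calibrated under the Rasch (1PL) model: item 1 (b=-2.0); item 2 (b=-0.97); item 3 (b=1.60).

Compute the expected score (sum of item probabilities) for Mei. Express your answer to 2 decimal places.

1.22

P(theta) = 1 / (1 + exp(−(theta − b)))
P_1 = 1/(1+e^{-0.8600}) = 0.7027
P_2 = 1/(1+e^{0.1700}) = 0.4576
P_3 = 1/(1+e^{2.7400}) = 0.0607
E[score] = 0.7027 + 0.4576 + 0.0607 = 1.2209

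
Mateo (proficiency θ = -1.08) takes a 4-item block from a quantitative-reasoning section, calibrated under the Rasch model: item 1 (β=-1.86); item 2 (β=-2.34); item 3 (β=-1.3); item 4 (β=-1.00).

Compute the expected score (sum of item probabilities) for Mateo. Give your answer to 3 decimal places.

2.499

P(θ) = 1 / (1 + exp(−(θ − β)))
P_1 = 1/(1+e^{-0.7800}) = 0.6857
P_2 = 1/(1+e^{-1.2600}) = 0.7790
P_3 = 1/(1+e^{-0.2200}) = 0.5548
P_4 = 1/(1+e^{0.0800}) = 0.4800
E[score] = 0.6857 + 0.7790 + 0.5548 + 0.4800 = 2.4995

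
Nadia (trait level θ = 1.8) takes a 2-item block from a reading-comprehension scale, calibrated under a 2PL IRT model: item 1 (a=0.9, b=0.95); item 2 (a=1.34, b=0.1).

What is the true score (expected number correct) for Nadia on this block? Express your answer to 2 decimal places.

P(θ) = 1 / (1 + exp(−a(θ − b)))
P_1 = 1/(1+e^{-0.7650}) = 0.6824
P_2 = 1/(1+e^{-2.2780}) = 0.9070
E[score] = 0.6824 + 0.9070 = 1.5895

1.59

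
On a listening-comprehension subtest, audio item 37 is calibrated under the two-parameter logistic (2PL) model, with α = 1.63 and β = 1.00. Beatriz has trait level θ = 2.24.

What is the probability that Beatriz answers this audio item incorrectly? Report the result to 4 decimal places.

0.1170

P(θ) = 1 / (1 + exp(−α(θ − β)))
Exponent: 1.63 × (2.24 − 1.00) = 2.0212
1/(1 + e^{-2.0212}) = 0.8830
P(incorrect) = 1 − 0.8830 = 0.1170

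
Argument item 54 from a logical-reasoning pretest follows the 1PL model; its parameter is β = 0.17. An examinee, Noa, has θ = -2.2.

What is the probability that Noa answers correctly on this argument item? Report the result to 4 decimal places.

0.0855

P(θ) = 1 / (1 + exp(−(θ − β)))
Exponent: (-2.2 − 0.17) = -2.3700
1/(1 + e^{2.3700}) = 0.0855
P = 0.0855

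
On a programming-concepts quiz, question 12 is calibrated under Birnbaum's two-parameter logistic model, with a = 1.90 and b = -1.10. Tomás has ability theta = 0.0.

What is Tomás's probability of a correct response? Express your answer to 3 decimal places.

0.890

P(theta) = 1 / (1 + exp(−a(theta − b)))
Exponent: 1.90 × (0.0 − (-1.10)) = 2.0900
1/(1 + e^{-2.0900}) = 0.8899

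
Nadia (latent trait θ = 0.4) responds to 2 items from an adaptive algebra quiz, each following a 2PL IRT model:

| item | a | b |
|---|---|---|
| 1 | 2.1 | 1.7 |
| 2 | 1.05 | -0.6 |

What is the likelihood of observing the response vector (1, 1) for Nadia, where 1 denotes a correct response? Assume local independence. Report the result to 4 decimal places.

P(θ) = 1 / (1 + exp(−a(θ − b)))
P_1 = 1/(1+e^{2.7300}) = 0.0612
P_2 = 1/(1+e^{-1.0500}) = 0.7408
L = P_1 × P_2 = 0.0612 × 0.7408 = 0.04535

0.0454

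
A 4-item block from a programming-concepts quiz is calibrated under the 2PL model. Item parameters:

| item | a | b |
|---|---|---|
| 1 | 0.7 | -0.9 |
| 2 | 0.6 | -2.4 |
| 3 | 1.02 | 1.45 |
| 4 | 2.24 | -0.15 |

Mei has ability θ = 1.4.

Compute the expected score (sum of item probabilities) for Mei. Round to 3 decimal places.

3.198

P(θ) = 1 / (1 + exp(−a(θ − b)))
P_1 = 1/(1+e^{-1.6100}) = 0.8334
P_2 = 1/(1+e^{-2.2800}) = 0.9072
P_3 = 1/(1+e^{0.0510}) = 0.4873
P_4 = 1/(1+e^{-3.4720}) = 0.9699
E[score] = 0.8334 + 0.9072 + 0.4873 + 0.9699 = 3.1978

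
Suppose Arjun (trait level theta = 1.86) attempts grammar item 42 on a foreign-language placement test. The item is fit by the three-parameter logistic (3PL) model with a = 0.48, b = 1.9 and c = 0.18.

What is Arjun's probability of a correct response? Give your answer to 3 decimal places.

0.586

P(theta) = c + (1 − c) · 1 / (1 + exp(−a(theta − b)))
Exponent: 0.48 × (1.86 − 1.9) = -0.0192
1/(1 + e^{0.0192}) = 0.4952
P = 0.18 + 0.82 × 0.4952 = 0.5861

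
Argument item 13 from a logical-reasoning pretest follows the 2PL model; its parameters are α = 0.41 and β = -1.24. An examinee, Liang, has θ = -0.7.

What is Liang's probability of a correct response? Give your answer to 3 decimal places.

0.555

P(θ) = 1 / (1 + exp(−α(θ − β)))
Exponent: 0.41 × (-0.7 − (-1.24)) = 0.2214
1/(1 + e^{-0.2214}) = 0.5551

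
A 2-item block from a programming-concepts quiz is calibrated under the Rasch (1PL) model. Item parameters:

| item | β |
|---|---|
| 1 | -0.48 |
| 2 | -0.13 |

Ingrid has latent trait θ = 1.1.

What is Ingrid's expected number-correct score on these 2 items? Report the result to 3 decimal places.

1.603

P(θ) = 1 / (1 + exp(−(θ − β)))
P_1 = 1/(1+e^{-1.5800}) = 0.8292
P_2 = 1/(1+e^{-1.2300}) = 0.7738
E[score] = 0.8292 + 0.7738 = 1.6030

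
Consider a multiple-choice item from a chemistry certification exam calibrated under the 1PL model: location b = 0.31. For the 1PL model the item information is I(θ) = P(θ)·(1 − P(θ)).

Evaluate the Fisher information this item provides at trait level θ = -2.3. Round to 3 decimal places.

0.064

P = 1/(1+e^{2.6100}) = 0.0685
P(1−P) = 0.0685 × 0.9315 = 0.0638
I = P(1−P) = 0.06381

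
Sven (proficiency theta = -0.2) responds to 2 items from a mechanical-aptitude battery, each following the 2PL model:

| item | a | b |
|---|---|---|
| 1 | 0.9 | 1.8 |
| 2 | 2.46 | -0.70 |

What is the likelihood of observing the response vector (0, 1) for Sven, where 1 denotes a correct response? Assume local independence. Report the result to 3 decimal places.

P(theta) = 1 / (1 + exp(−a(theta − b)))
P_1 = 1/(1+e^{1.8000}) = 0.1419
P_2 = 1/(1+e^{-1.2300}) = 0.7738
L = (1−P_1) × P_2 = 0.8581 × 0.7738 = 0.66405

0.664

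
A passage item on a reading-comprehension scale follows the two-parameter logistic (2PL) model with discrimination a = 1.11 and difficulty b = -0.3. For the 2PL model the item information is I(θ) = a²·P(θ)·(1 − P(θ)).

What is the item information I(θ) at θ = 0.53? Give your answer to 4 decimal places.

0.2509

P = 1/(1+e^{-0.9213}) = 0.7153
P(1−P) = 0.7153 × 0.2847 = 0.2036
I = a² × P(1−P) = 1.11² × 0.2036 = 0.25091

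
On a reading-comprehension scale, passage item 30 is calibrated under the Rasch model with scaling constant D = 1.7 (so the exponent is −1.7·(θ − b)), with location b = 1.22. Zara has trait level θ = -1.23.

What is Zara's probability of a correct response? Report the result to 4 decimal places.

P(θ) = 1 / (1 + exp(−D·(θ − b)))
Exponent: 1.7 × (-1.23 − 1.22) = -4.1650
1/(1 + e^{4.1650}) = 0.0153
P = 0.0153

0.0153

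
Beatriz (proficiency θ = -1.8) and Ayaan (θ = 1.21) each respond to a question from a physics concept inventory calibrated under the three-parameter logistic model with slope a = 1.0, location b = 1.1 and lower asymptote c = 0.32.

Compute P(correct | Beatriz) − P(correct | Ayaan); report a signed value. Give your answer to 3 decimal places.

-0.323

P(θ) = c + (1 − c) · 1 / (1 + exp(−a(θ − b)))
P(Beatriz) = 0.3555  [exponent -2.9000]
P(Ayaan) = 0.6787  [exponent 0.1100]
Difference = 0.3555 − 0.6787 = -0.3232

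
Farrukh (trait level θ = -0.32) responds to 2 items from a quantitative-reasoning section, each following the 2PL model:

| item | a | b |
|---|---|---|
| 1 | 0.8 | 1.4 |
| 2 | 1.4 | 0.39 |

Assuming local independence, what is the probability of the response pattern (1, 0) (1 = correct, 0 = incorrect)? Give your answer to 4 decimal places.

0.1472

P(θ) = 1 / (1 + exp(−a(θ − b)))
P_1 = 1/(1+e^{1.3760}) = 0.2017
P_2 = 1/(1+e^{0.9940}) = 0.2701
L = P_1 × (1−P_2) = 0.2017 × 0.7299 = 0.14718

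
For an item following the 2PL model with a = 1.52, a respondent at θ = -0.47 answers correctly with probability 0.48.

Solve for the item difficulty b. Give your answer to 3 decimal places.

P(θ) = 1 / (1 + exp(−a(θ − b)))
logit(0.48) = ln(0.48/0.52) = -0.0800
b = θ − logit/(a) = -0.47 − (-0.0800)/1.5200 = -0.4173

-0.417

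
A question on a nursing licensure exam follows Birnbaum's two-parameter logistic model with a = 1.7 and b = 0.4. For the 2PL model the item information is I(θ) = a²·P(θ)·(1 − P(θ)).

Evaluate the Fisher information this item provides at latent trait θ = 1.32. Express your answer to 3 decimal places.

P = 1/(1+e^{-1.5640}) = 0.8269
P(1−P) = 0.8269 × 0.1731 = 0.1431
I = a² × P(1−P) = 1.7² × 0.1431 = 0.41361

0.414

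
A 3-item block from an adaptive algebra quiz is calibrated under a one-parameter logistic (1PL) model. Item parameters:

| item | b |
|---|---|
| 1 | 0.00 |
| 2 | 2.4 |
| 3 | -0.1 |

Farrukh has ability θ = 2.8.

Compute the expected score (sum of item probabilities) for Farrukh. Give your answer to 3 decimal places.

P(θ) = 1 / (1 + exp(−(θ − b)))
P_1 = 1/(1+e^{-2.8000}) = 0.9427
P_2 = 1/(1+e^{-0.4000}) = 0.5987
P_3 = 1/(1+e^{-2.9000}) = 0.9478
E[score] = 0.9427 + 0.5987 + 0.9478 = 2.4892

2.489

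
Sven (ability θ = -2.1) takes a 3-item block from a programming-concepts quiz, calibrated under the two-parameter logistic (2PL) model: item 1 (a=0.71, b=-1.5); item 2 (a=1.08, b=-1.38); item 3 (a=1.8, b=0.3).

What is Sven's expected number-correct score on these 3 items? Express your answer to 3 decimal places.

P(θ) = 1 / (1 + exp(−a(θ − b)))
P_1 = 1/(1+e^{0.4260}) = 0.3951
P_2 = 1/(1+e^{0.7776}) = 0.3148
P_3 = 1/(1+e^{4.3200}) = 0.0131
E[score] = 0.3951 + 0.3148 + 0.0131 = 0.7230

0.723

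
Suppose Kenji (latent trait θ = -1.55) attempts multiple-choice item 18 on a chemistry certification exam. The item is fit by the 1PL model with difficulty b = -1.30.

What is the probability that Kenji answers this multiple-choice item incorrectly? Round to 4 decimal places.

P(θ) = 1 / (1 + exp(−(θ − b)))
Exponent: (-1.55 − (-1.30)) = -0.2500
1/(1 + e^{0.2500}) = 0.4378
P = 0.4378
P(incorrect) = 1 − 0.4378 = 0.5622

0.5622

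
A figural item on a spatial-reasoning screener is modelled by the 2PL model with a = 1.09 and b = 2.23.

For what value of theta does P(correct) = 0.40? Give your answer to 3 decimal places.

P(theta) = 1 / (1 + exp(−a(theta − b)))
logit = ln(0.4000/0.6000) = -0.4055
theta = b + logit/(a) = 2.23 + (-0.4055)/1.0900 = 1.8580

1.858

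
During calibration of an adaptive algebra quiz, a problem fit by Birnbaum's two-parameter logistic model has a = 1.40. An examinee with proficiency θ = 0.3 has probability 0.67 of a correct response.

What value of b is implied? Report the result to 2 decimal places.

P(θ) = 1 / (1 + exp(−a(θ − b)))
logit(0.67) = ln(0.67/0.33) = 0.7082
b = θ − logit/(a) = 0.3 − 0.7082/1.4000 = -0.2058

-0.21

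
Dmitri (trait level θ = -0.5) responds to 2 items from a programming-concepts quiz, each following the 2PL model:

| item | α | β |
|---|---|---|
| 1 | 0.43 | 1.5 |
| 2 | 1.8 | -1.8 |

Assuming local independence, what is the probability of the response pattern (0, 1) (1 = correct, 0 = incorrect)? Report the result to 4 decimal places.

0.6409

P(θ) = 1 / (1 + exp(−α(θ − β)))
P_1 = 1/(1+e^{0.8600}) = 0.2973
P_2 = 1/(1+e^{-2.3400}) = 0.9121
L = (1−P_1) × P_2 = 0.7027 × 0.9121 = 0.64092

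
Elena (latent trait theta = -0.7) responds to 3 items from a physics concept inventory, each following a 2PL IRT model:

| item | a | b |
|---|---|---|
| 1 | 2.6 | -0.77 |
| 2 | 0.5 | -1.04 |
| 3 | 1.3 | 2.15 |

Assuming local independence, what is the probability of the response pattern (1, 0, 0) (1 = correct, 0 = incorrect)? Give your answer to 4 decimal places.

P(theta) = 1 / (1 + exp(−a(theta − b)))
P_1 = 1/(1+e^{-0.1820}) = 0.5454
P_2 = 1/(1+e^{-0.1700}) = 0.5424
P_3 = 1/(1+e^{3.7050}) = 0.0240
L = P_1 × (1−P_2) × (1−P_3) = 0.5454 × 0.4576 × 0.9760 = 0.24357

0.2436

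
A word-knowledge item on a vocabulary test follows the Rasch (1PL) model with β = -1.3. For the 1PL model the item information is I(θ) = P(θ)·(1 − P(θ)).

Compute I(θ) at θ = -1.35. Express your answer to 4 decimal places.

0.2498

P = 1/(1+e^{0.0500}) = 0.4875
P(1−P) = 0.4875 × 0.5125 = 0.2498
I = P(1−P) = 0.24984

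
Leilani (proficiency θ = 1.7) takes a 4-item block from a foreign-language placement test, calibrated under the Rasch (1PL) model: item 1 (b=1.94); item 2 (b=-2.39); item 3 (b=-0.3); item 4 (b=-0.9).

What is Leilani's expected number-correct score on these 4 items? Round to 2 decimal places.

P(θ) = 1 / (1 + exp(−(θ − b)))
P_1 = 1/(1+e^{0.2400}) = 0.4403
P_2 = 1/(1+e^{-4.0900}) = 0.9835
P_3 = 1/(1+e^{-2.0000}) = 0.8808
P_4 = 1/(1+e^{-2.6000}) = 0.9309
E[score] = 0.4403 + 0.9835 + 0.8808 + 0.9309 = 3.2355

3.24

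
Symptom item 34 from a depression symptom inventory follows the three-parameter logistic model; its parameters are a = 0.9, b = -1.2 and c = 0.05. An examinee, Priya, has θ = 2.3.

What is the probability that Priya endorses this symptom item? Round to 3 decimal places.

0.961

P(θ) = c + (1 − c) · 1 / (1 + exp(−a(θ − b)))
Exponent: 0.9 × (2.3 − (-1.2)) = 3.1500
1/(1 + e^{-3.1500}) = 0.9589
P = 0.05 + 0.95 × 0.9589 = 0.9610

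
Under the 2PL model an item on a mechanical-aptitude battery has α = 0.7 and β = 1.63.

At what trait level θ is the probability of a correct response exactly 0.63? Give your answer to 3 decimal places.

2.390

P(θ) = 1 / (1 + exp(−α(θ − β)))
logit = ln(0.6300/0.3700) = 0.5322
θ = β + logit/(α) = 1.63 + 0.5322/0.7000 = 2.3903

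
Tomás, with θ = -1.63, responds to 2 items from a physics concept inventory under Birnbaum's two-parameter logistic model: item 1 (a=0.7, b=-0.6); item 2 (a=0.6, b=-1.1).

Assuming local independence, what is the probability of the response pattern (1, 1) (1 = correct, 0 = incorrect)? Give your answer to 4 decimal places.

0.1378

P(θ) = 1 / (1 + exp(−a(θ − b)))
P_1 = 1/(1+e^{0.7210}) = 0.3272
P_2 = 1/(1+e^{0.3180}) = 0.4212
L = P_1 × P_2 = 0.3272 × 0.4212 = 0.13779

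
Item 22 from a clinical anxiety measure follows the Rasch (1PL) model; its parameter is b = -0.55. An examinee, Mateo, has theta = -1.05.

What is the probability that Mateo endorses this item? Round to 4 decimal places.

P(theta) = 1 / (1 + exp(−(theta − b)))
Exponent: (-1.05 − (-0.55)) = -0.5000
1/(1 + e^{0.5000}) = 0.3775
P = 0.3775

0.3775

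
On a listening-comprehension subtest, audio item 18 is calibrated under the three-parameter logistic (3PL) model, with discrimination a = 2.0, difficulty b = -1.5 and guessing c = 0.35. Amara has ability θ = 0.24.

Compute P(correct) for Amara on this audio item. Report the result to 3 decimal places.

0.981

P(θ) = c + (1 − c) · 1 / (1 + exp(−a(θ − b)))
Exponent: 2.0 × (0.24 − (-1.5)) = 3.4800
1/(1 + e^{-3.4800}) = 0.9701
P = 0.35 + 0.65 × 0.9701 = 0.9806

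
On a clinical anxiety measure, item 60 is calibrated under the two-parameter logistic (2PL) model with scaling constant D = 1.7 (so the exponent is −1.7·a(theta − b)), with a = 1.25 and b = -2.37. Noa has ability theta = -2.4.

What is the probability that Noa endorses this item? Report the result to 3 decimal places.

0.484

P(theta) = 1 / (1 + exp(−D·a(theta − b)))
Exponent: 1.7 × 1.25 × (-2.4 − (-2.37)) = -0.0637
1/(1 + e^{0.0637}) = 0.4841
P = 0.4841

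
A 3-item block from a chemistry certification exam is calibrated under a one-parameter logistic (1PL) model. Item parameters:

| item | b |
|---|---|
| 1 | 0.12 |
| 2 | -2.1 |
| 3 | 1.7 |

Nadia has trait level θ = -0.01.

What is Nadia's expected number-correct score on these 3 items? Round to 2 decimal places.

1.51

P(θ) = 1 / (1 + exp(−(θ − b)))
P_1 = 1/(1+e^{0.1300}) = 0.4675
P_2 = 1/(1+e^{-2.0900}) = 0.8899
P_3 = 1/(1+e^{1.7100}) = 0.1532
E[score] = 0.4675 + 0.8899 + 0.1532 = 1.5106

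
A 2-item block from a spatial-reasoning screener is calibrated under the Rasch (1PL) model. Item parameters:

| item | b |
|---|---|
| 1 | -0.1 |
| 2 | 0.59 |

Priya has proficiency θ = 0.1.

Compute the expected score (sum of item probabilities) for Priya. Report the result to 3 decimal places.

P(θ) = 1 / (1 + exp(−(θ − b)))
P_1 = 1/(1+e^{-0.2000}) = 0.5498
P_2 = 1/(1+e^{0.4900}) = 0.3799
E[score] = 0.5498 + 0.3799 = 0.9297

0.930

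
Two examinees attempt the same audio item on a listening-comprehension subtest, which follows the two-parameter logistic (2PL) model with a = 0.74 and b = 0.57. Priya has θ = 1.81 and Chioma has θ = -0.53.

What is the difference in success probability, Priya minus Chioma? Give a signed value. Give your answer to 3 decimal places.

P(θ) = 1 / (1 + exp(−a(θ − b)))
P(Priya) = 0.7146  [exponent 0.9176]
P(Chioma) = 0.3070  [exponent -0.8140]
Difference = 0.7146 − 0.3070 = 0.4075

0.408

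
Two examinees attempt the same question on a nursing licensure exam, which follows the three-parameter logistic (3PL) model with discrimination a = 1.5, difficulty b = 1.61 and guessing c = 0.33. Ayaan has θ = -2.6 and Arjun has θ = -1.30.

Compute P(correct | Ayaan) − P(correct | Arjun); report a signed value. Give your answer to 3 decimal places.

-0.007

P(θ) = c + (1 − c) · 1 / (1 + exp(−a(θ − b)))
P(Ayaan) = 0.3312  [exponent -6.3150]
P(Arjun) = 0.3384  [exponent -4.3650]
Difference = 0.3312 − 0.3384 = -0.0072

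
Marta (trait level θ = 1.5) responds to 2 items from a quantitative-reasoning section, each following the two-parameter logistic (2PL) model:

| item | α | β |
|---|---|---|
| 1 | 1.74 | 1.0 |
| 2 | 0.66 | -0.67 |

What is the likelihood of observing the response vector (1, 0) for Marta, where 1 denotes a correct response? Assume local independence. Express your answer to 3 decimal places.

0.136

P(θ) = 1 / (1 + exp(−α(θ − β)))
P_1 = 1/(1+e^{-0.8700}) = 0.7047
P_2 = 1/(1+e^{-1.4322}) = 0.8072
L = P_1 × (1−P_2) = 0.7047 × 0.1928 = 0.13584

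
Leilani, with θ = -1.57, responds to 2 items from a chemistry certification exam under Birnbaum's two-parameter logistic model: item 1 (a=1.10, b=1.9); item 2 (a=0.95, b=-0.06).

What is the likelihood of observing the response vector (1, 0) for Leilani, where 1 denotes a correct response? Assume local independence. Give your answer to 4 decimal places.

P(θ) = 1 / (1 + exp(−a(θ − b)))
P_1 = 1/(1+e^{3.8170}) = 0.0215
P_2 = 1/(1+e^{1.4345}) = 0.1924
L = P_1 × (1−P_2) = 0.0215 × 0.8076 = 0.01738

0.0174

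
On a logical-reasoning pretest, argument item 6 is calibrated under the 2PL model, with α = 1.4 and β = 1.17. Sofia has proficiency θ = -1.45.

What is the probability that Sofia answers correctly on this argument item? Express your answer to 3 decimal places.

0.025

P(θ) = 1 / (1 + exp(−α(θ − β)))
Exponent: 1.4 × (-1.45 − 1.17) = -3.6680
1/(1 + e^{3.6680}) = 0.0249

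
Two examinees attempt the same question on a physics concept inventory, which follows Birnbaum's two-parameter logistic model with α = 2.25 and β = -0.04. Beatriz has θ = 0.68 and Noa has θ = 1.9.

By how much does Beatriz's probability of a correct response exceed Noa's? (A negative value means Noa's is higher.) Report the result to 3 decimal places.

-0.153

P(θ) = 1 / (1 + exp(−α(θ − β)))
P(Beatriz) = 0.8348  [exponent 1.6200]
P(Noa) = 0.9874  [exponent 4.3650]
Difference = 0.8348 − 0.9874 = -0.1526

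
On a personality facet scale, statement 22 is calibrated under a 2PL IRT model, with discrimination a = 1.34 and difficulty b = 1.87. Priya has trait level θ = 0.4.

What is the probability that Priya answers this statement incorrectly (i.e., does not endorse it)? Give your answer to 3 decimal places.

P(θ) = 1 / (1 + exp(−a(θ − b)))
Exponent: 1.34 × (0.4 − 1.87) = -1.9698
1/(1 + e^{1.9698}) = 0.1224
P(incorrect) = 1 − 0.1224 = 0.8776

0.878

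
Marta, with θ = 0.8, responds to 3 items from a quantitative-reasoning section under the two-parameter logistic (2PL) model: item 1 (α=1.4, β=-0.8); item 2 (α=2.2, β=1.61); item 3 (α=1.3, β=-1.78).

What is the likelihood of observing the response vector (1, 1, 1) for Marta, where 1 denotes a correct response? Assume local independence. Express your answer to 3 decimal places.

P(θ) = 1 / (1 + exp(−α(θ − β)))
P_1 = 1/(1+e^{-2.2400}) = 0.9038
P_2 = 1/(1+e^{1.7820}) = 0.1441
P_3 = 1/(1+e^{-3.3540}) = 0.9662
L = P_1 × P_2 × P_3 = 0.9038 × 0.1441 × 0.9662 = 0.12580

0.126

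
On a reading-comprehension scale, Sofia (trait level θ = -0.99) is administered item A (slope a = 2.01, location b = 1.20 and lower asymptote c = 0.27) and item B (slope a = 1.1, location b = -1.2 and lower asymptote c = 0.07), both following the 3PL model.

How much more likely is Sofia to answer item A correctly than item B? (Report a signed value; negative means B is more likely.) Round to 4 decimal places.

P(θ) = c + (1 − c) · 1 / (1 + exp(−a(θ − b)))
P_A = 0.2788
P_B = 0.5885
P_A − P_B = -0.3096

-0.3096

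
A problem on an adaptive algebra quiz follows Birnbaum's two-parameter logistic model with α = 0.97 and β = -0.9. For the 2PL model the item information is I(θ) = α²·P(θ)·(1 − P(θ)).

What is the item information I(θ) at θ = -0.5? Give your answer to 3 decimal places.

P = 1/(1+e^{-0.3880}) = 0.5958
P(1−P) = 0.5958 × 0.4042 = 0.2408
I = α² × P(1−P) = 0.97² × 0.2408 = 0.22659

0.227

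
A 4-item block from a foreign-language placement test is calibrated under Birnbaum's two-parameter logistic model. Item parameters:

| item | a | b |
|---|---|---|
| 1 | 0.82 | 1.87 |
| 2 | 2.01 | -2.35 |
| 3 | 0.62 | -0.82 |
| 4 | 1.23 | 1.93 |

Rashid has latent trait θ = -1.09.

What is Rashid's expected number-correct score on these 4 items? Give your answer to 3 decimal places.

1.490

P(θ) = 1 / (1 + exp(−a(θ − b)))
P_1 = 1/(1+e^{2.4272}) = 0.0811
P_2 = 1/(1+e^{-2.5326}) = 0.9264
P_3 = 1/(1+e^{0.1674}) = 0.4582
P_4 = 1/(1+e^{3.7146}) = 0.0238
E[score] = 0.0811 + 0.9264 + 0.4582 + 0.0238 = 1.4896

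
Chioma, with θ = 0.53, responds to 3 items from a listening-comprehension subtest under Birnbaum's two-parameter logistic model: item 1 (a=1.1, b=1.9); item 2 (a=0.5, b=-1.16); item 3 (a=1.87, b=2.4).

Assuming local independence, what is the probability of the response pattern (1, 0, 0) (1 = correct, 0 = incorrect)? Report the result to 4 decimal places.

0.0529

P(θ) = 1 / (1 + exp(−a(θ − b)))
P_1 = 1/(1+e^{1.5070}) = 0.1814
P_2 = 1/(1+e^{-0.8450}) = 0.6995
P_3 = 1/(1+e^{3.4969}) = 0.0294
L = P_1 × (1−P_2) × (1−P_3) = 0.1814 × 0.3005 × 0.9706 = 0.05290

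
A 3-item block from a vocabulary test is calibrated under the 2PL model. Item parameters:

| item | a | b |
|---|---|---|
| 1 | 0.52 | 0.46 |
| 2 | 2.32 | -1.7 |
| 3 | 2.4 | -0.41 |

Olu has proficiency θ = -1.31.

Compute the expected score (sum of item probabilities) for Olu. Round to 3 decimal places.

P(θ) = 1 / (1 + exp(−a(θ − b)))
P_1 = 1/(1+e^{0.9204}) = 0.2849
P_2 = 1/(1+e^{-0.9048}) = 0.7119
P_3 = 1/(1+e^{2.1600}) = 0.1034
E[score] = 0.2849 + 0.7119 + 0.1034 = 1.1002

1.100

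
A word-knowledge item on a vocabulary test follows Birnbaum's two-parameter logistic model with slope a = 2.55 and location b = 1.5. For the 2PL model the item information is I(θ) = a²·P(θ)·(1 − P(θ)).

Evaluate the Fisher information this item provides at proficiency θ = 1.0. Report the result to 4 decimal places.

P = 1/(1+e^{1.2750}) = 0.2184
P(1−P) = 0.2184 × 0.7816 = 0.1707
I = a² × P(1−P) = 2.55² × 0.1707 = 1.11000

1.1100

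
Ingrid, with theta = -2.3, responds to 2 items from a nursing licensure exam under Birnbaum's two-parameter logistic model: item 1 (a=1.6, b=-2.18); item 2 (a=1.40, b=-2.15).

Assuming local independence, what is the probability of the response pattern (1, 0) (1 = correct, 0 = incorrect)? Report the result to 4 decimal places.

P(theta) = 1 / (1 + exp(−a(theta − b)))
P_1 = 1/(1+e^{0.1920}) = 0.4521
P_2 = 1/(1+e^{0.2100}) = 0.4477
L = P_1 × (1−P_2) = 0.4521 × 0.5523 = 0.24972

0.2497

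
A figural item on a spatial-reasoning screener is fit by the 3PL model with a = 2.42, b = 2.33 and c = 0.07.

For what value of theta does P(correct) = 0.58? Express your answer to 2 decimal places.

P(theta) = c + (1 − c) · 1 / (1 + exp(−a(theta − b)))
Remove guessing floor: (0.58 − 0.07)/(1 − 0.07) = 0.5484
logit = ln(0.5484/0.4516) = 0.1942
theta = b + logit/(a) = 2.33 + 0.1942/2.4200 = 2.4102

2.41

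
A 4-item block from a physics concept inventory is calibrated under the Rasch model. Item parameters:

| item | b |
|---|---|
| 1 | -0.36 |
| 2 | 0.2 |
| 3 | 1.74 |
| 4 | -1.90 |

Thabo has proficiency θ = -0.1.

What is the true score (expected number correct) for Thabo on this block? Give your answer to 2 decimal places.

P(θ) = 1 / (1 + exp(−(θ − b)))
P_1 = 1/(1+e^{-0.2600}) = 0.5646
P_2 = 1/(1+e^{0.3000}) = 0.4256
P_3 = 1/(1+e^{1.8400}) = 0.1371
P_4 = 1/(1+e^{-1.8000}) = 0.8581
E[score] = 0.5646 + 0.4256 + 0.1371 + 0.8581 = 1.9854

1.99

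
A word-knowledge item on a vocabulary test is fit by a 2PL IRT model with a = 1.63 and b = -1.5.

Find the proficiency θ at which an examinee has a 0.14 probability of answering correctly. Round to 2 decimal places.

P(θ) = 1 / (1 + exp(−a(θ − b)))
logit = ln(0.1400/0.8600) = -1.8153
θ = b + logit/(a) = -1.5 + (-1.8153)/1.6300 = -2.6137

-2.61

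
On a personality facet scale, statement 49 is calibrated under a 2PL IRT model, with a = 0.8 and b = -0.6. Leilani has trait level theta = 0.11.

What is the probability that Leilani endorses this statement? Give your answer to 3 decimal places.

0.638

P(theta) = 1 / (1 + exp(−a(theta − b)))
Exponent: 0.8 × (0.11 − (-0.6)) = 0.5680
1/(1 + e^{-0.5680}) = 0.6383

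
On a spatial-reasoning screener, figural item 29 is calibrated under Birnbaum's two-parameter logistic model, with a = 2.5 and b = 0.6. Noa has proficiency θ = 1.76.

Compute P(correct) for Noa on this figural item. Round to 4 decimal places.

P(θ) = 1 / (1 + exp(−a(θ − b)))
Exponent: 2.5 × (1.76 − 0.6) = 2.9000
1/(1 + e^{-2.9000}) = 0.9478

0.9478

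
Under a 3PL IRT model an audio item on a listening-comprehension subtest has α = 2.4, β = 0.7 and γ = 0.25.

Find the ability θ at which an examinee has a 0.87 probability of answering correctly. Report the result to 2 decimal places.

1.35

P(θ) = γ + (1 − γ) · 1 / (1 + exp(−α(θ − β)))
Remove guessing floor: (0.87 − 0.25)/(1 − 0.25) = 0.8267
logit = ln(0.8267/0.1733) = 1.5622
θ = β + logit/(α) = 0.7 + 1.5622/2.4000 = 1.3509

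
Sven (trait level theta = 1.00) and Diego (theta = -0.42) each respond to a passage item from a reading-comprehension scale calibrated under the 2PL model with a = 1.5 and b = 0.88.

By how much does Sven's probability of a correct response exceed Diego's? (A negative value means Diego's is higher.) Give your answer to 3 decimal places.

P(theta) = 1 / (1 + exp(−a(theta − b)))
P(Sven) = 0.5449  [exponent 0.1800]
P(Diego) = 0.1246  [exponent -1.9500]
Difference = 0.5449 − 0.1246 = 0.4203

0.420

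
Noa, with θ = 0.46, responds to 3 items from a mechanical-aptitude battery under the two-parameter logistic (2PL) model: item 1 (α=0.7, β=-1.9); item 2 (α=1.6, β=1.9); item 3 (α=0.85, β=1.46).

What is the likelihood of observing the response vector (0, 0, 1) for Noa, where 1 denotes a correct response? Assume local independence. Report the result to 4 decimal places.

0.0438

P(θ) = 1 / (1 + exp(−α(θ − β)))
P_1 = 1/(1+e^{-1.6520}) = 0.8392
P_2 = 1/(1+e^{2.3040}) = 0.0908
P_3 = 1/(1+e^{0.8500}) = 0.2994
L = (1−P_1) × (1−P_2) × P_3 = 0.1608 × 0.9092 × 0.2994 = 0.04379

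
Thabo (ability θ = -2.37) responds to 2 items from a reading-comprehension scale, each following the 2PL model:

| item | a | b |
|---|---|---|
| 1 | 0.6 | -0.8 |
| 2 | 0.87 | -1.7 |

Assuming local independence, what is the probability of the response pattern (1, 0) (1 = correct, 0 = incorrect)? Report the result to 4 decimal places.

P(θ) = 1 / (1 + exp(−a(θ − b)))
P_1 = 1/(1+e^{0.9420}) = 0.2805
P_2 = 1/(1+e^{0.5829}) = 0.3583
L = P_1 × (1−P_2) = 0.2805 × 0.6417 = 0.18000

0.1800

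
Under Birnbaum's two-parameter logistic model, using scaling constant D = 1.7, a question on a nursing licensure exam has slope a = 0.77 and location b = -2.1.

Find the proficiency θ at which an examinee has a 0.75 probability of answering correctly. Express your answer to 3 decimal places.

-1.261

P(θ) = 1 / (1 + exp(−D·a(θ − b)))
logit = ln(0.7500/0.2500) = 1.0986
θ = b + logit/(1.7·a) = -2.1 + 1.0986/1.3090 = -1.2607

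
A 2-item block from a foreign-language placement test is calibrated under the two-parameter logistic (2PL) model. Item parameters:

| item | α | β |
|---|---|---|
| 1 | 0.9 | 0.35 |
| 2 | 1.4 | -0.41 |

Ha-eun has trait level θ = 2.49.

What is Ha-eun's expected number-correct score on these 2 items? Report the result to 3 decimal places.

P(θ) = 1 / (1 + exp(−α(θ − β)))
P_1 = 1/(1+e^{-1.9260}) = 0.8728
P_2 = 1/(1+e^{-4.0600}) = 0.9830
E[score] = 0.8728 + 0.9830 = 1.8558

1.856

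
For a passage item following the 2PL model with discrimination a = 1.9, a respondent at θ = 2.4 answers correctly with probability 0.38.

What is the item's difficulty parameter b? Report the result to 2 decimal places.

P(θ) = 1 / (1 + exp(−a(θ − b)))
logit(0.38) = ln(0.38/0.62) = -0.4895
b = θ − logit/(a) = 2.4 − (-0.4895)/1.9000 = 2.6577

2.66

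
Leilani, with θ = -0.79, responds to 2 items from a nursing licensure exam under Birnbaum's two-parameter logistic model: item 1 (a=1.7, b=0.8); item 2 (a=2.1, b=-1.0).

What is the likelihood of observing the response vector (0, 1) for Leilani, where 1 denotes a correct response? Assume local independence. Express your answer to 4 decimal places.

0.5703

P(θ) = 1 / (1 + exp(−a(θ − b)))
P_1 = 1/(1+e^{2.7030}) = 0.0628
P_2 = 1/(1+e^{-0.4410}) = 0.6085
L = (1−P_1) × P_2 = 0.9372 × 0.6085 = 0.57029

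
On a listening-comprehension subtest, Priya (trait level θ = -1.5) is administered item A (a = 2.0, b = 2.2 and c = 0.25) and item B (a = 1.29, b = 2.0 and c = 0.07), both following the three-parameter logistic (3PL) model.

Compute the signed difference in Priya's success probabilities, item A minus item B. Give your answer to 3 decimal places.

P(θ) = c + (1 − c) · 1 / (1 + exp(−a(θ − b)))
P_A = 0.2505
P_B = 0.0801
P_A − P_B = 0.1704

0.170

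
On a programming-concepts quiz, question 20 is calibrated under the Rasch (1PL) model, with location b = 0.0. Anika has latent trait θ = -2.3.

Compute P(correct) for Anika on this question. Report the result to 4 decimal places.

P(θ) = 1 / (1 + exp(−(θ − b)))
Exponent: (-2.3 − 0.0) = -2.3000
1/(1 + e^{2.3000}) = 0.0911
P = 0.0911

0.0911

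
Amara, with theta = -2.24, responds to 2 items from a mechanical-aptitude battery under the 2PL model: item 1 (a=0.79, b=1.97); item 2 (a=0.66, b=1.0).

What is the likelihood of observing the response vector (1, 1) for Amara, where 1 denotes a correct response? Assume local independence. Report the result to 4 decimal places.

0.0037

P(theta) = 1 / (1 + exp(−a(theta − b)))
P_1 = 1/(1+e^{3.3259}) = 0.0347
P_2 = 1/(1+e^{2.1384}) = 0.1054
L = P_1 × P_2 = 0.0347 × 0.1054 = 0.00366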